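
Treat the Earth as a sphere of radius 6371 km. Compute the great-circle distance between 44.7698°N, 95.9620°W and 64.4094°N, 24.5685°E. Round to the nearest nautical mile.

3684 nmi

Δλ = 24.5685 − -95.9620 = 120.5305°.
Δφ = 64.4094 − 44.7698 = 19.6396°.
a = sin²(Δφ/2) + cos φ₁ · cos φ₂ · sin²(Δλ/2) = 0.260302.
c = 2·atan2(√a, √(1−a)) = 1.07083 rad → d = 6371·c ≈ 6822.25 km ≈ 3683.72 nmi.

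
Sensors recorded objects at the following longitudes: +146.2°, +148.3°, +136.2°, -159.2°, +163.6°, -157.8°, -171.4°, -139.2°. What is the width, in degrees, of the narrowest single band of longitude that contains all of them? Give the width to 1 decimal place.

84.6°

Sort the longitudes: -171.4°, -159.2°, -157.8°, -139.2°, +136.2°, +146.2°, +148.3°, +163.6°.
Eastward gaps between consecutive values (wrapping around): 12.2°, 1.4°, 18.6°, 275.4°, 10.0°, 2.1°, 15.3°, 25.0°.
Largest gap = 275.4° ⇒ minimal covering band is its complement: 360° − 275.4° = 84.6°.
Band runs from +136.2° eastward to -139.2°, crossing the antimeridian.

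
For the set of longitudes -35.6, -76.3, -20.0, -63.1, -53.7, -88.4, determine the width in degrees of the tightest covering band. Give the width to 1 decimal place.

68.4°

Sort the longitudes: -88.4°, -76.3°, -63.1°, -53.7°, -35.6°, -20.0°.
Eastward gaps between consecutive values (wrapping around): 12.1°, 13.2°, 9.4°, 18.1°, 15.6°, 291.6°.
Largest gap = 291.6° ⇒ minimal covering band is its complement: 360° − 291.6° = 68.4°.
Band runs from -88.4° eastward to -20.0°.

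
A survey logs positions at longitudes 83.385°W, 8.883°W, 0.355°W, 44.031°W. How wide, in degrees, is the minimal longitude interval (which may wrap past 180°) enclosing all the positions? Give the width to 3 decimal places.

83.030°

Sort the longitudes: -83.385°, -44.031°, -8.883°, -0.355°.
Eastward gaps between consecutive values (wrapping around): 39.354°, 35.148°, 8.528°, 276.970°.
Largest gap = 276.970° ⇒ minimal covering band is its complement: 360° − 276.970° = 83.030°.
Band runs from -83.385° eastward to -0.355°.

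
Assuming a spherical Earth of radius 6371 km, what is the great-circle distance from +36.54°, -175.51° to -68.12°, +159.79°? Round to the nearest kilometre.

11819 km

Δλ = 159.79 − -175.51 = 335.30°; wrapped into (−180°, 180°]: -24.70°.
Δφ = -68.12 − 36.54 = -104.66°.
a = sin²(Δφ/2) + cos φ₁ · cos φ₂ · sin²(Δλ/2) = 0.640238.
c = 2·atan2(√a, √(1−a)) = 1.85509 rad → d = 6371·c ≈ 11818.76 km.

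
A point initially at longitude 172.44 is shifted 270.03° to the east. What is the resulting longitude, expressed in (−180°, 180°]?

Start at +172.44°; shift +270.03° → +442.47°.
+442.47° lies outside (−180°, 180°]; subtract 360° → +82.47°.

+82.47°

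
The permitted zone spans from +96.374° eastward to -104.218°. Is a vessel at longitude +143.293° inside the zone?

Band width going east from +96.374° to -104.218°: ((-104.218 − 96.374) mod 360) = 159.408°.
Offset of +143.293° east of the west edge: ((143.293 − 96.374) mod 360) = 46.919°.
46.919° ≤ 159.408° ⇒ inside.

Yes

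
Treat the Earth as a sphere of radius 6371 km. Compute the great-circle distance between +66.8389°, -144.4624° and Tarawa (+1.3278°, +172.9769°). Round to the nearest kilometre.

Δλ = 172.9769 − -144.4624 = 317.4393°; wrapped into (−180°, 180°]: -42.5607°.
Δφ = 1.3278 − 66.8389 = -65.5111°.
a = sin²(Δφ/2) + cos φ₁ · cos φ₂ · sin²(Δλ/2) = 0.344535.
c = 2·atan2(√a, √(1−a)) = 1.25463 rad → d = 6371·c ≈ 7993.22 km.

7993 km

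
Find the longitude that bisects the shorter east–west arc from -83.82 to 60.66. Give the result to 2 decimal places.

-11.58°

Signed shortest Δλ from -83.82° to +60.66° is +144.48°.
Midpoint longitude = -83.82° + (+144.48°)/2 = -83.82° + 72.24° = -11.58°.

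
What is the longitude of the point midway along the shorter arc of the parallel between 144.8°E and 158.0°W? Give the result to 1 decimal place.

Signed shortest Δλ from +144.8° to -158.0° is +57.2°.
Midpoint longitude = +144.8° + (+57.2°)/2 = +144.8° + 28.6° = +173.4°.
(The naïve average (+144.8 + -158.0)/2 = -6.6° is on the wrong side of the globe.)

173.4°E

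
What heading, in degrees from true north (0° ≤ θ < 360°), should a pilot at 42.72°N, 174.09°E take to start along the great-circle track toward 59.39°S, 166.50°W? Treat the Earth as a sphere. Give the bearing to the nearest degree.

170°

Δλ = -166.50 − 174.09 = -340.59°; wrapped into (−180°, 180°]: 19.41°.
θ = atan2( sin Δλ · cos φ₂ , cos φ₁ · sin φ₂ − sin φ₁ · cos φ₂ · cos Δλ )
  = atan2(0.16922, -0.95811) = 169.984° → normalised to [0°, 360°): 169.984°.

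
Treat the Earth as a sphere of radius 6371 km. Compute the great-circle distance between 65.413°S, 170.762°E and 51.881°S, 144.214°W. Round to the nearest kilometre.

Δλ = -144.214 − 170.762 = -314.976°; wrapped into (−180°, 180°]: 45.024°.
Δφ = -51.881 − -65.413 = 13.532°.
a = sin²(Δφ/2) + cos φ₁ · cos φ₂ · sin²(Δλ/2) = 0.051532.
c = 2·atan2(√a, √(1−a)) = 0.45801 rad → d = 6371·c ≈ 2917.95 km.

2918 km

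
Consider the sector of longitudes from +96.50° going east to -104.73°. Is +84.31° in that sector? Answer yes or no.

Band width going east from +96.50° to -104.73°: ((-104.73 − 96.50) mod 360) = 158.77°.
Offset of +84.31° east of the west edge: ((84.31 − 96.50) mod 360) = 347.81°.
347.81° > 158.77° ⇒ outside.

No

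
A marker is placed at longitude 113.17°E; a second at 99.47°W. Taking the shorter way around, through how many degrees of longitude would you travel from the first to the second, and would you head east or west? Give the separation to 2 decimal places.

147.36° east

Raw difference: -99.47 − 113.17 = -212.64°.
Normalise into (−180°, 180°]: -212.64° + 360° = 147.36°.
Positive ⇒ the second point lies to the east; separation 147.36°.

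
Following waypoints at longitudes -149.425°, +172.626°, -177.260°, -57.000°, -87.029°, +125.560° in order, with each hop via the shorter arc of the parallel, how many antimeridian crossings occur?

Leg 1: -149.425° → +172.626°, shortest Δλ = -37.949° (west) — crosses 180°.
Leg 2: +172.626° → -177.260°, shortest Δλ = 10.114° (east) — crosses 180°.
Leg 3: -177.260° → -57.000°, shortest Δλ = 120.26° (east) — does not cross 180°.
Leg 4: -57.000° → -87.029°, shortest Δλ = -30.029° (west) — does not cross 180°.
Leg 5: -87.029° → +125.560°, shortest Δλ = -147.411° (west) — crosses 180°.
Total crossings: 3.

3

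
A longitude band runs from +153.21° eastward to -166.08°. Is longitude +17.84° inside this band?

Band width going east from +153.21° to -166.08°: ((-166.08 − 153.21) mod 360) = 40.71°.
Offset of +17.84° east of the west edge: ((17.84 − 153.21) mod 360) = 224.63°.
224.63° > 40.71° ⇒ outside.

No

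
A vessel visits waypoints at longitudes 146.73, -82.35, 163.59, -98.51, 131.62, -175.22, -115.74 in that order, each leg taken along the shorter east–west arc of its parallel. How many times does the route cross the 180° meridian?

5

Leg 1: +146.73° → -82.35°, shortest Δλ = 130.92° (east) — crosses 180°.
Leg 2: -82.35° → +163.59°, shortest Δλ = -114.06° (west) — crosses 180°.
Leg 3: +163.59° → -98.51°, shortest Δλ = 97.9° (east) — crosses 180°.
Leg 4: -98.51° → +131.62°, shortest Δλ = -129.87° (west) — crosses 180°.
Leg 5: +131.62° → -175.22°, shortest Δλ = 53.16° (east) — crosses 180°.
Leg 6: -175.22° → -115.74°, shortest Δλ = 59.48° (east) — does not cross 180°.
Total crossings: 5.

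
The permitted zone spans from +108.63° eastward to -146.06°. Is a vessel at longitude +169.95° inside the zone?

Band width going east from +108.63° to -146.06°: ((-146.06 − 108.63) mod 360) = 105.31°.
Offset of +169.95° east of the west edge: ((169.95 − 108.63) mod 360) = 61.32°.
61.32° ≤ 105.31° ⇒ inside.

Yes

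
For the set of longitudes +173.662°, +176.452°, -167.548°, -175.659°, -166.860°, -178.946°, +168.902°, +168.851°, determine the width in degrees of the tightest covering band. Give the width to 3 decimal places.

24.289°

Sort the longitudes: -178.946°, -175.659°, -167.548°, -166.860°, +168.851°, +168.902°, +173.662°, +176.452°.
Eastward gaps between consecutive values (wrapping around): 3.287°, 8.111°, 0.688°, 335.711°, 0.051°, 4.760°, 2.790°, 4.602°.
Largest gap = 335.711° ⇒ minimal covering band is its complement: 360° − 335.711° = 24.289°.
Band runs from +168.851° eastward to -166.860°, crossing the antimeridian.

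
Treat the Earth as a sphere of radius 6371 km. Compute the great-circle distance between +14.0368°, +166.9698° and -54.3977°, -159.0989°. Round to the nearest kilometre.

Δλ = -159.0989 − 166.9698 = -326.0687°; wrapped into (−180°, 180°]: 33.9313°.
Δφ = -54.3977 − 14.0368 = -68.4345°.
a = sin²(Δφ/2) + cos φ₁ · cos φ₂ · sin²(Δλ/2) = 0.364306.
c = 2·atan2(√a, √(1−a)) = 1.29596 rad → d = 6371·c ≈ 8256.57 km.

8257 km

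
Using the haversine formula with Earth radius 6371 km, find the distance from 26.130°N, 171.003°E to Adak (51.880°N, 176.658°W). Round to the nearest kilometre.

3046 km

Δλ = -176.658 − 171.003 = -347.661°; wrapped into (−180°, 180°]: 12.339°.
Δφ = 51.880 − 26.130 = 25.750°.
a = sin²(Δφ/2) + cos φ₁ · cos φ₂ · sin²(Δλ/2) = 0.056052.
c = 2·atan2(√a, √(1−a)) = 0.47805 rad → d = 6371·c ≈ 3045.63 km.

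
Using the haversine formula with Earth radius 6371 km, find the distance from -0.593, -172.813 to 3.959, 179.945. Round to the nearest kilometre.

951 km

Δλ = 179.945 − -172.813 = 352.758°; wrapped into (−180°, 180°]: -7.242°.
Δφ = 3.959 − -0.593 = 4.552°.
a = sin²(Δφ/2) + cos φ₁ · cos φ₂ · sin²(Δλ/2) = 0.005556.
c = 2·atan2(√a, √(1−a)) = 0.14922 rad → d = 6371·c ≈ 950.66 km.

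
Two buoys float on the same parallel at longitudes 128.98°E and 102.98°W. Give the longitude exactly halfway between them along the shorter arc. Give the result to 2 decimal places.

167.00°W

Signed shortest Δλ from +128.98° to -102.98° is +128.04°.
Midpoint longitude = +128.98° + (+128.04°)/2 = +128.98° + 64.02° = +193.00°.
Normalise into (−180°, 180°]: -167.00°.
(The naïve average (+128.98 + -102.98)/2 = 13.0° is on the wrong side of the globe.)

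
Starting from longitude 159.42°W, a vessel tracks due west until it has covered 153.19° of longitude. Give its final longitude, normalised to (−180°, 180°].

Start at -159.42°; shift −153.19° → -312.61°.
-312.61° lies outside (−180°, 180°]; add 360° → +47.39°.

47.39°E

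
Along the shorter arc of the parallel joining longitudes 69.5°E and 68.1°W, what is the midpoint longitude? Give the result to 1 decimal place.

0.7°E

Signed shortest Δλ from +69.5° to -68.1° is -137.6°.
Midpoint longitude = +69.5° + (-137.6°)/2 = +69.5° − 68.8° = +0.7°.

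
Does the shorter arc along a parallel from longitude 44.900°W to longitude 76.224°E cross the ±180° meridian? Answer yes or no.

Signed shortest Δλ = ((76.224 − -44.900 + 180) mod 360) − 180 = 121.124°.
Going east by 121.124° from -44.900° reaches +76.224° without touching 180°.

No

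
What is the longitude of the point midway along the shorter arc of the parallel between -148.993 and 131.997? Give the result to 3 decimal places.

Signed shortest Δλ from -148.993° to +131.997° is -79.010°.
Midpoint longitude = -148.993° + (-79.010°)/2 = -148.993° − 39.505° = -188.498°.
Normalise into (−180°, 180°]: +171.502°.
(The naïve average (-148.993 + +131.997)/2 = -8.498° is on the wrong side of the globe.)

+171.502°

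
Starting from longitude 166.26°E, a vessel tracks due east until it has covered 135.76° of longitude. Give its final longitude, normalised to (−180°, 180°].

57.98°W

Start at +166.26°; shift +135.76° → +302.02°.
+302.02° lies outside (−180°, 180°]; subtract 360° → -57.98°.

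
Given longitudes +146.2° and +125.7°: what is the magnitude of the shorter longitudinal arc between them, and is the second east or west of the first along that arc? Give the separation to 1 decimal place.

20.5° west

Raw difference: 125.7 − 146.2 = -20.5°.
Normalise into (−180°, 180°]: -20.5° stays -20.5°.
Negative ⇒ the second point lies to the west; separation 20.5°.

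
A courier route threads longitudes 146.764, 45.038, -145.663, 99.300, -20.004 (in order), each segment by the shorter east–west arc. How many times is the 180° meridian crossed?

2

Leg 1: +146.764° → +45.038°, shortest Δλ = -101.726° (west) — does not cross 180°.
Leg 2: +45.038° → -145.663°, shortest Δλ = 169.299° (east) — crosses 180°.
Leg 3: -145.663° → +99.300°, shortest Δλ = -115.037° (west) — crosses 180°.
Leg 4: +99.300° → -20.004°, shortest Δλ = -119.304° (west) — does not cross 180°.
Total crossings: 2.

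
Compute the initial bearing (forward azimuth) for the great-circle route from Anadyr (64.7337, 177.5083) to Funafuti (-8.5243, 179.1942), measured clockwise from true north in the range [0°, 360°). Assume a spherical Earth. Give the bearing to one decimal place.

178.3°

Δλ = 179.1942 − 177.5083 = 1.6859°.
θ = atan2( sin Δλ · cos φ₂ , cos φ₁ · sin φ₂ − sin φ₁ · cos φ₂ · cos Δλ )
  = atan2(0.02910, -0.95722) = 178.259° → normalised to [0°, 360°): 178.259°.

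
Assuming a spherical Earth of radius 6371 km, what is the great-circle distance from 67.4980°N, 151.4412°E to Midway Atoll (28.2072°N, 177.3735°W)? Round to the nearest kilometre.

Δλ = -177.3735 − 151.4412 = -328.8147°; wrapped into (−180°, 180°]: 31.1853°.
Δφ = 28.2072 − 67.4980 = -39.2908°.
a = sin²(Δφ/2) + cos φ₁ · cos φ₂ · sin²(Δλ/2) = 0.137397.
c = 2·atan2(√a, √(1−a)) = 0.75946 rad → d = 6371·c ≈ 4838.54 km.

4839 km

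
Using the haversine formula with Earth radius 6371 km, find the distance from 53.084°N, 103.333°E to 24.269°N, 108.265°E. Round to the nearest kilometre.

Δλ = 108.265 − 103.333 = 4.932°.
Δφ = 24.269 − 53.084 = -28.815°.
a = sin²(Δφ/2) + cos φ₁ · cos φ₂ · sin²(Δλ/2) = 0.062923.
c = 2·atan2(√a, √(1−a)) = 0.50711 rad → d = 6371·c ≈ 3230.78 km.

3231 km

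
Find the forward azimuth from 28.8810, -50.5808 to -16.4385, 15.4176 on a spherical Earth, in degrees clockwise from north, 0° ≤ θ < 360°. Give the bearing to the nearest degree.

Δλ = 15.4176 − -50.5808 = 65.9984°.
θ = atan2( sin Δλ · cos φ₂ , cos φ₁ · sin φ₂ − sin φ₁ · cos φ₂ · cos Δλ )
  = atan2(0.87619, -0.43622) = 116.467° → normalised to [0°, 360°): 116.467°.

116°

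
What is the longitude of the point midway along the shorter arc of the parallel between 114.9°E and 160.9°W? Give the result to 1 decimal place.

157.0°E

Signed shortest Δλ from +114.9° to -160.9° is +84.2°.
Midpoint longitude = +114.9° + (+84.2°)/2 = +114.9° + 42.1° = +157.0°.
(The naïve average (+114.9 + -160.9)/2 = -23.0° is on the wrong side of the globe.)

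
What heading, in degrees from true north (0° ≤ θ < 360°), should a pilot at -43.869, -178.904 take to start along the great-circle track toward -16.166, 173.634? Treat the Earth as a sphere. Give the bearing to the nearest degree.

Δλ = 173.634 − -178.904 = 352.538°; wrapped into (−180°, 180°]: -7.462°.
θ = atan2( sin Δλ · cos φ₂ , cos φ₁ · sin φ₂ − sin φ₁ · cos φ₂ · cos Δλ )
  = atan2(-0.12473, 0.45925) = -15.195° → normalised to [0°, 360°): 344.805°.

345°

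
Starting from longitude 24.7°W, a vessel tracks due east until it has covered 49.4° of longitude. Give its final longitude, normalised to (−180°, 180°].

24.7°E

Start at -24.7°; shift +49.4° → +24.7°.
+24.7° already lies in (−180°, 180°].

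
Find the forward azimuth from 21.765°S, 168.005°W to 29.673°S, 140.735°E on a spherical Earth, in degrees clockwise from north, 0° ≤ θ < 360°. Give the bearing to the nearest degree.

Δλ = 140.735 − -168.005 = 308.740°; wrapped into (−180°, 180°]: -51.260°.
θ = atan2( sin Δλ · cos φ₂ , cos φ₁ · sin φ₂ − sin φ₁ · cos φ₂ · cos Δλ )
  = atan2(-0.67771, -0.25815) = -110.852° → normalised to [0°, 360°): 249.148°.

249°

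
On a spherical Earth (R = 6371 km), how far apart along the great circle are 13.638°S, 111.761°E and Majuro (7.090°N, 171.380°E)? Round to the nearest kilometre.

Δλ = 171.380 − 111.761 = 59.619°.
Δφ = 7.090 − -13.638 = 20.728°.
a = sin²(Δφ/2) + cos φ₁ · cos φ₂ · sin²(Δλ/2) = 0.270686.
c = 2·atan2(√a, √(1−a)) = 1.09435 rad → d = 6371·c ≈ 6972.08 km.

6972 km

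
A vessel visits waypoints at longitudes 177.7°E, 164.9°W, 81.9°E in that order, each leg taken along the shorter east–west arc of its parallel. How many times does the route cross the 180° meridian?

Leg 1: +177.7° → -164.9°, shortest Δλ = 17.4° (east) — crosses 180°.
Leg 2: -164.9° → +81.9°, shortest Δλ = -113.2° (west) — crosses 180°.
Total crossings: 2.

2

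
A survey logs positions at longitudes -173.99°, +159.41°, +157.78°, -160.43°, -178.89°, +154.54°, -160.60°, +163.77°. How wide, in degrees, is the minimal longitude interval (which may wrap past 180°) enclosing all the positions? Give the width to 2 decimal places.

45.03°

Sort the longitudes: -178.89°, -173.99°, -160.60°, -160.43°, +154.54°, +157.78°, +159.41°, +163.77°.
Eastward gaps between consecutive values (wrapping around): 4.90°, 13.39°, 0.17°, 314.97°, 3.24°, 1.63°, 4.36°, 17.34°.
Largest gap = 314.97° ⇒ minimal covering band is its complement: 360° − 314.97° = 45.03°.
Band runs from +154.54° eastward to -160.43°, crossing the antimeridian.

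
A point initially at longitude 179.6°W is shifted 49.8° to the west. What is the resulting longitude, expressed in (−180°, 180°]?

130.6°E

Start at -179.6°; shift −49.8° → -229.4°.
-229.4° lies outside (−180°, 180°]; add 360° → +130.6°.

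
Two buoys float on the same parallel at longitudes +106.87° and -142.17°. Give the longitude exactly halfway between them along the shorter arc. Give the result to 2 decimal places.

Signed shortest Δλ from +106.87° to -142.17° is +110.96°.
Midpoint longitude = +106.87° + (+110.96°)/2 = +106.87° + 55.48° = +162.35°.
(The naïve average (+106.87 + -142.17)/2 = -17.65° is on the wrong side of the globe.)

+162.35°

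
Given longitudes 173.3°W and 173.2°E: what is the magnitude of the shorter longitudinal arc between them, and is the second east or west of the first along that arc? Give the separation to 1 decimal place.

13.5° west

Raw difference: 173.2 − -173.3 = 346.5°.
Normalise into (−180°, 180°]: 346.5° − 360° = -13.5°.
Negative ⇒ the second point lies to the west; separation 13.5°.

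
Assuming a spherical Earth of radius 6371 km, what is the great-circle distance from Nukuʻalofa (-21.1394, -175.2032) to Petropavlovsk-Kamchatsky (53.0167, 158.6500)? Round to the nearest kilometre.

Δλ = 158.6500 − -175.2032 = 333.8532°; wrapped into (−180°, 180°]: -26.1468°.
Δφ = 53.0167 − -21.1394 = 74.1561°.
a = sin²(Δφ/2) + cos φ₁ · cos φ₂ · sin²(Δλ/2) = 0.392201.
c = 2·atan2(√a, √(1−a)) = 1.35349 rad → d = 6371·c ≈ 8623.09 km.

8623 km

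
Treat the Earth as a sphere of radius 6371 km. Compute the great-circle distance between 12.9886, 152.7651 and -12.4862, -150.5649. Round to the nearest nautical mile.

Δλ = -150.5649 − 152.7651 = -303.3300°; wrapped into (−180°, 180°]: 56.6700°.
Δφ = -12.4862 − 12.9886 = -25.4748°.
a = sin²(Δφ/2) + cos φ₁ · cos φ₂ · sin²(Δλ/2) = 0.262927.
c = 2·atan2(√a, √(1−a)) = 1.07680 rad → d = 6371·c ≈ 6860.31 km ≈ 3704.27 nmi.

3704 nmi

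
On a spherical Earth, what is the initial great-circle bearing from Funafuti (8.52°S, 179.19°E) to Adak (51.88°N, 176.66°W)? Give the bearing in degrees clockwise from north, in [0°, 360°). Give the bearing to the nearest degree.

Δλ = -176.66 − 179.19 = -355.85°; wrapped into (−180°, 180°]: 4.15°.
θ = atan2( sin Δλ · cos φ₂ , cos φ₁ · sin φ₂ − sin φ₁ · cos φ₂ · cos Δλ )
  = atan2(0.04467, 0.86926) = 2.942° → normalised to [0°, 360°): 2.942°.

3°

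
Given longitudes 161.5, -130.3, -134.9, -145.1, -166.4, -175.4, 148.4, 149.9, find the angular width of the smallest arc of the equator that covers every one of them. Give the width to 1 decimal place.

Sort the longitudes: -175.4°, -166.4°, -145.1°, -134.9°, -130.3°, +148.4°, +149.9°, +161.5°.
Eastward gaps between consecutive values (wrapping around): 9.0°, 21.3°, 10.2°, 4.6°, 278.7°, 1.5°, 11.6°, 23.1°.
Largest gap = 278.7° ⇒ minimal covering band is its complement: 360° − 278.7° = 81.3°.
Band runs from +148.4° eastward to -130.3°, crossing the antimeridian.

81.3°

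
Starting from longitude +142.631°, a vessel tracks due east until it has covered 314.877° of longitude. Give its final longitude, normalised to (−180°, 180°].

+97.508°

Start at +142.631°; shift +314.877° → +457.508°.
+457.508° lies outside (−180°, 180°]; subtract 360° → +97.508°.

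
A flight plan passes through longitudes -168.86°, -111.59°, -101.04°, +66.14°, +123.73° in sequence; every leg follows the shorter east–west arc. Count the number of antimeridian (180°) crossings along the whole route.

Leg 1: -168.86° → -111.59°, shortest Δλ = 57.27° (east) — does not cross 180°.
Leg 2: -111.59° → -101.04°, shortest Δλ = 10.55° (east) — does not cross 180°.
Leg 3: -101.04° → +66.14°, shortest Δλ = 167.18° (east) — does not cross 180°.
Leg 4: +66.14° → +123.73°, shortest Δλ = 57.59° (east) — does not cross 180°.
Total crossings: 0.

0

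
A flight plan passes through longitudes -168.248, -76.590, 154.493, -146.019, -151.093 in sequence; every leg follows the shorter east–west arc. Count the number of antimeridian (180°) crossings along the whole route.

Leg 1: -168.248° → -76.590°, shortest Δλ = 91.658° (east) — does not cross 180°.
Leg 2: -76.590° → +154.493°, shortest Δλ = -128.917° (west) — crosses 180°.
Leg 3: +154.493° → -146.019°, shortest Δλ = 59.488° (east) — crosses 180°.
Leg 4: -146.019° → -151.093°, shortest Δλ = -5.074° (west) — does not cross 180°.
Total crossings: 2.

2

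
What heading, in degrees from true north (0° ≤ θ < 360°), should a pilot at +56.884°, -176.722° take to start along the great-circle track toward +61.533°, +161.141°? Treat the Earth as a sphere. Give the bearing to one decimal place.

301.6°

Δλ = 161.141 − -176.722 = 337.863°; wrapped into (−180°, 180°]: -22.137°.
θ = atan2( sin Δλ · cos φ₂ , cos φ₁ · sin φ₂ − sin φ₁ · cos φ₂ · cos Δλ )
  = atan2(-0.17961, 0.11048) = -58.404° → normalised to [0°, 360°): 301.596°.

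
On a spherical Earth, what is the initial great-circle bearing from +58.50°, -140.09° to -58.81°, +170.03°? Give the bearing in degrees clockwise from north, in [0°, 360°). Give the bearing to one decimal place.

Δλ = 170.03 − -140.09 = 310.12°; wrapped into (−180°, 180°]: -49.88°.
θ = atan2( sin Δλ · cos φ₂ , cos φ₁ · sin φ₂ − sin φ₁ · cos φ₂ · cos Δλ )
  = atan2(-0.39602, -0.73151) = -151.570° → normalised to [0°, 360°): 208.430°.

208.4°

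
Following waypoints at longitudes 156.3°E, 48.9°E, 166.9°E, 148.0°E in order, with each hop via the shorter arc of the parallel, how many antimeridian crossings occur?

0

Leg 1: +156.3° → +48.9°, shortest Δλ = -107.4° (west) — does not cross 180°.
Leg 2: +48.9° → +166.9°, shortest Δλ = 118.0° (east) — does not cross 180°.
Leg 3: +166.9° → +148.0°, shortest Δλ = -18.9° (west) — does not cross 180°.
Total crossings: 0.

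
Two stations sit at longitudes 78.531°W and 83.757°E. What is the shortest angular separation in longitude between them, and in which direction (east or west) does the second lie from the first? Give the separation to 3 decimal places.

Raw difference: 83.757 − -78.531 = 162.288°.
Normalise into (−180°, 180°]: 162.288° stays 162.288°.
Positive ⇒ the second point lies to the east; separation 162.288°.

162.288° east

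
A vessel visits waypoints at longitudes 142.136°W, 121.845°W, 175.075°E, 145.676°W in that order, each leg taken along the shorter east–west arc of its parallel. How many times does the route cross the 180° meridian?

Leg 1: -142.136° → -121.845°, shortest Δλ = 20.291° (east) — does not cross 180°.
Leg 2: -121.845° → +175.075°, shortest Δλ = -63.08° (west) — crosses 180°.
Leg 3: +175.075° → -145.676°, shortest Δλ = 39.249° (east) — crosses 180°.
Total crossings: 2.

2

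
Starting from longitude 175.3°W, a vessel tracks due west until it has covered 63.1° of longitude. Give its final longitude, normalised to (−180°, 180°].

121.6°E

Start at -175.3°; shift −63.1° → -238.4°.
-238.4° lies outside (−180°, 180°]; add 360° → +121.6°.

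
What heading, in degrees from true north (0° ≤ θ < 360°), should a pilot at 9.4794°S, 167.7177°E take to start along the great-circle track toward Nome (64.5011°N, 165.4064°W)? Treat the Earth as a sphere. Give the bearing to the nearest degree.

12°

Δλ = -165.4064 − 167.7177 = -333.1241°; wrapped into (−180°, 180°]: 26.8759°.
θ = atan2( sin Δλ · cos φ₂ , cos φ₁ · sin φ₂ − sin φ₁ · cos φ₂ · cos Δλ )
  = atan2(0.19461, 0.95351) = 11.535° → normalised to [0°, 360°): 11.535°.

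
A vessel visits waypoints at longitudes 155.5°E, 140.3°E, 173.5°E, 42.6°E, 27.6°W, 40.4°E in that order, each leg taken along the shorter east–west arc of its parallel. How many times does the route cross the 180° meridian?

0

Leg 1: +155.5° → +140.3°, shortest Δλ = -15.2° (west) — does not cross 180°.
Leg 2: +140.3° → +173.5°, shortest Δλ = 33.2° (east) — does not cross 180°.
Leg 3: +173.5° → +42.6°, shortest Δλ = -130.9° (west) — does not cross 180°.
Leg 4: +42.6° → -27.6°, shortest Δλ = -70.2° (west) — does not cross 180°.
Leg 5: -27.6° → +40.4°, shortest Δλ = 68.0° (east) — does not cross 180°.
Total crossings: 0.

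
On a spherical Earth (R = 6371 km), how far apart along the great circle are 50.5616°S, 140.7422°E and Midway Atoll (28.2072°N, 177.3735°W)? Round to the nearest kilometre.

9678 km

Δλ = -177.3735 − 140.7422 = -318.1157°; wrapped into (−180°, 180°]: 41.8843°.
Δφ = 28.2072 − -50.5616 = 78.7688°.
a = sin²(Δφ/2) + cos φ₁ · cos φ₂ · sin²(Δλ/2) = 0.474133.
c = 2·atan2(√a, √(1−a)) = 1.51904 rad → d = 6371·c ≈ 9677.80 km.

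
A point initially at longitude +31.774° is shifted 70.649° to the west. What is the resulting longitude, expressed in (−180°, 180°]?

Start at +31.774°; shift −70.649° → -38.875°.
-38.875° already lies in (−180°, 180°].

-38.875°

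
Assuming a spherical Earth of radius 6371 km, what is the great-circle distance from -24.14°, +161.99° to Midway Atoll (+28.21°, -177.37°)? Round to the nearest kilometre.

Δλ = -177.37 − 161.99 = -339.36°; wrapped into (−180°, 180°]: 20.64°.
Δφ = 28.21 − -24.14 = 52.35°.
a = sin²(Δφ/2) + cos φ₁ · cos φ₂ · sin²(Δλ/2) = 0.220390.
c = 2·atan2(√a, √(1−a)) = 0.97735 rad → d = 6371·c ≈ 6226.70 km.

6227 km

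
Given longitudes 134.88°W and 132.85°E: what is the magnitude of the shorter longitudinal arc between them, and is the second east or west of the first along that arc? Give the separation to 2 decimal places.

92.27° west

Raw difference: 132.85 − -134.88 = 267.73°.
Normalise into (−180°, 180°]: 267.73° − 360° = -92.27°.
Negative ⇒ the second point lies to the west; separation 92.27°.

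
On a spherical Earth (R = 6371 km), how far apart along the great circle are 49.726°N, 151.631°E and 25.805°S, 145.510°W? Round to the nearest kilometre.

Δλ = -145.510 − 151.631 = -297.141°; wrapped into (−180°, 180°]: 62.859°.
Δφ = -25.805 − 49.726 = -75.531°.
a = sin²(Δφ/2) + cos φ₁ · cos φ₂ · sin²(Δλ/2) = 0.533318.
c = 2·atan2(√a, √(1−a)) = 1.63748 rad → d = 6371·c ≈ 10432.39 km.

10432 km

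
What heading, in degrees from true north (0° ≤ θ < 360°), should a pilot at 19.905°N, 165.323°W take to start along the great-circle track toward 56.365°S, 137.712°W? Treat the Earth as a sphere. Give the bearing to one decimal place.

Δλ = -137.712 − -165.323 = 27.611°.
θ = atan2( sin Δλ · cos φ₂ , cos φ₁ · sin φ₂ − sin φ₁ · cos φ₂ · cos Δλ )
  = atan2(0.25671, -0.94995) = 164.878° → normalised to [0°, 360°): 164.878°.

164.9°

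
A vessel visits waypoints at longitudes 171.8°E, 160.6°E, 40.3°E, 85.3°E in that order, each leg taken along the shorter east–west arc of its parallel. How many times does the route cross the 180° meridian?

0

Leg 1: +171.8° → +160.6°, shortest Δλ = -11.2° (west) — does not cross 180°.
Leg 2: +160.6° → +40.3°, shortest Δλ = -120.3° (west) — does not cross 180°.
Leg 3: +40.3° → +85.3°, shortest Δλ = 45.0° (east) — does not cross 180°.
Total crossings: 0.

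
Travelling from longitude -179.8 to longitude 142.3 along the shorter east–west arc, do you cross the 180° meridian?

Naïve |142.3 − -179.8| = 322.1° > 180°, so the shorter arc goes the other way round — across 180°.
Signed shortest Δλ = ((142.3 − -179.8 + 180) mod 360) − 180 = -37.9°.
Going west by 37.9° from -179.8° passes through 180° before reaching +142.3°.

Yes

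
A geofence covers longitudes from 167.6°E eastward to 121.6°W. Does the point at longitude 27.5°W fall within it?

No

Band width going east from +167.6° to -121.6°: ((-121.6 − 167.6) mod 360) = 70.8°.
Offset of -27.5° east of the west edge: ((-27.5 − 167.6) mod 360) = 164.9°.
164.9° > 70.8° ⇒ outside.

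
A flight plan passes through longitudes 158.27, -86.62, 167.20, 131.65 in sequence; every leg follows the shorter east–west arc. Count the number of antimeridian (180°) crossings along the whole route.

Leg 1: +158.27° → -86.62°, shortest Δλ = 115.11° (east) — crosses 180°.
Leg 2: -86.62° → +167.20°, shortest Δλ = -106.18° (west) — crosses 180°.
Leg 3: +167.20° → +131.65°, shortest Δλ = -35.55° (west) — does not cross 180°.
Total crossings: 2.

2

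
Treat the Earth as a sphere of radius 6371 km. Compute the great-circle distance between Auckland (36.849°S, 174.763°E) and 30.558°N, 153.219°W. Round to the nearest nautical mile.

Δλ = -153.219 − 174.763 = -327.982°; wrapped into (−180°, 180°]: 32.018°.
Δφ = 30.558 − -36.849 = 67.407°.
a = sin²(Δφ/2) + cos φ₁ · cos φ₂ · sin²(Δλ/2) = 0.360320.
c = 2·atan2(√a, √(1−a)) = 1.28767 rad → d = 6371·c ≈ 8203.73 km ≈ 4429.66 nmi.

4430 nmi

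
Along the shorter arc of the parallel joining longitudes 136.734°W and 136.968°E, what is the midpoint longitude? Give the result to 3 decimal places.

Signed shortest Δλ from -136.734° to +136.968° is -86.298°.
Midpoint longitude = -136.734° + (-86.298°)/2 = -136.734° − 43.149° = -179.883°.
(The naïve average (-136.734 + +136.968)/2 = 0.117° is on the wrong side of the globe.)

179.883°W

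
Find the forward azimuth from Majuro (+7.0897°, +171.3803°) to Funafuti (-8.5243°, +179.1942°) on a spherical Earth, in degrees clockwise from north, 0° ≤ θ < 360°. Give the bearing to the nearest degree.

Δλ = 179.1942 − 171.3803 = 7.8139°.
θ = atan2( sin Δλ · cos φ₂ , cos φ₁ · sin φ₂ − sin φ₁ · cos φ₂ · cos Δλ )
  = atan2(0.13445, -0.26802) = 153.359° → normalised to [0°, 360°): 153.359°.

153°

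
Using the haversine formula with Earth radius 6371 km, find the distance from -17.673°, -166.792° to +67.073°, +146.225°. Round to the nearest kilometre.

10176 km

Δλ = 146.225 − -166.792 = 313.017°; wrapped into (−180°, 180°]: -46.983°.
Δφ = 67.073 − -17.673 = 84.746°.
a = sin²(Δφ/2) + cos φ₁ · cos φ₂ · sin²(Δλ/2) = 0.513191.
c = 2·atan2(√a, √(1−a)) = 1.59718 rad → d = 6371·c ≈ 10175.64 km.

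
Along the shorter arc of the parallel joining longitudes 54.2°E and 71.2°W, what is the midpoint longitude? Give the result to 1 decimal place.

Signed shortest Δλ from +54.2° to -71.2° is -125.4°.
Midpoint longitude = +54.2° + (-125.4°)/2 = +54.2° − 62.7° = -8.5°.

8.5°W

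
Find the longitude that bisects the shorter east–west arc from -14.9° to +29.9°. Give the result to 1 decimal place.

Signed shortest Δλ from -14.9° to +29.9° is +44.8°.
Midpoint longitude = -14.9° + (+44.8°)/2 = -14.9° + 22.4° = +7.5°.

+7.5°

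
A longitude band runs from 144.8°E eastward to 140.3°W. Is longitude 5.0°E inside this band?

No

Band width going east from +144.8° to -140.3°: ((-140.3 − 144.8) mod 360) = 74.9°.
Offset of +5.0° east of the west edge: ((5.0 − 144.8) mod 360) = 220.2°.
220.2° > 74.9° ⇒ outside.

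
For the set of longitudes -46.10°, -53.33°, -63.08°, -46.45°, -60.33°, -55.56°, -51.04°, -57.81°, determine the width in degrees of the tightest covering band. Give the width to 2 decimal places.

Sort the longitudes: -63.08°, -60.33°, -57.81°, -55.56°, -53.33°, -51.04°, -46.45°, -46.10°.
Eastward gaps between consecutive values (wrapping around): 2.75°, 2.52°, 2.25°, 2.23°, 2.29°, 4.59°, 0.35°, 343.02°.
Largest gap = 343.02° ⇒ minimal covering band is its complement: 360° − 343.02° = 16.98°.
Band runs from -63.08° eastward to -46.10°.

16.98°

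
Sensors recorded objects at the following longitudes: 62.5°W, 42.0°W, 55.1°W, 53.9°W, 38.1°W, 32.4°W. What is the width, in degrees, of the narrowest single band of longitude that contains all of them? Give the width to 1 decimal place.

30.1°

Sort the longitudes: -62.5°, -55.1°, -53.9°, -42.0°, -38.1°, -32.4°.
Eastward gaps between consecutive values (wrapping around): 7.4°, 1.2°, 11.9°, 3.9°, 5.7°, 329.9°.
Largest gap = 329.9° ⇒ minimal covering band is its complement: 360° − 329.9° = 30.1°.
Band runs from -62.5° eastward to -32.4°.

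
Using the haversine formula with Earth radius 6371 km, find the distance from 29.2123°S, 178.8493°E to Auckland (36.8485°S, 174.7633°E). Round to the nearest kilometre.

Δλ = 174.7633 − 178.8493 = -4.0860°.
Δφ = -36.8485 − -29.2123 = -7.6362°.
a = sin²(Δφ/2) + cos φ₁ · cos φ₂ · sin²(Δλ/2) = 0.005322.
c = 2·atan2(√a, √(1−a)) = 0.14603 rad → d = 6371·c ≈ 930.36 km.

930 km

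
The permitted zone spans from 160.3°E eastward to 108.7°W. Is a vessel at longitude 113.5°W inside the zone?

Yes

Band width going east from +160.3° to -108.7°: ((-108.7 − 160.3) mod 360) = 91.0°.
Offset of -113.5° east of the west edge: ((-113.5 − 160.3) mod 360) = 86.2°.
86.2° ≤ 91.0° ⇒ inside.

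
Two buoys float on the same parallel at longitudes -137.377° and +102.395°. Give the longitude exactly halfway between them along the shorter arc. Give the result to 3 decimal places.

+162.509°

Signed shortest Δλ from -137.377° to +102.395° is -120.228°.
Midpoint longitude = -137.377° + (-120.228°)/2 = -137.377° − 60.114° = -197.491°.
Normalise into (−180°, 180°]: +162.509°.
(The naïve average (-137.377 + +102.395)/2 = -17.491° is on the wrong side of the globe.)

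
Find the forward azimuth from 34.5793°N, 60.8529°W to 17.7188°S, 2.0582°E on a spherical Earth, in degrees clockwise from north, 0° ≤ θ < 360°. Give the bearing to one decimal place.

120.4°

Δλ = 2.0582 − -60.8529 = 62.9111°.
θ = atan2( sin Δλ · cos φ₂ , cos φ₁ · sin φ₂ − sin φ₁ · cos φ₂ · cos Δλ )
  = atan2(0.84807, -0.49677) = 120.360° → normalised to [0°, 360°): 120.360°.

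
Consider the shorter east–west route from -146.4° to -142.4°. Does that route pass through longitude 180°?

Signed shortest Δλ = ((-142.4 − -146.4 + 180) mod 360) − 180 = 4.0°.
Going east by 4.0° from -146.4° reaches -142.4° without touching 180°.

No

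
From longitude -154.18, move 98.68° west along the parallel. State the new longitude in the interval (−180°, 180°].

Start at -154.18°; shift −98.68° → -252.86°.
-252.86° lies outside (−180°, 180°]; add 360° → +107.14°.

+107.14°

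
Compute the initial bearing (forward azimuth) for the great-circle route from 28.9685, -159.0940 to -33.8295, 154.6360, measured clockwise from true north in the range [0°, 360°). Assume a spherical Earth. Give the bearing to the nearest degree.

218°

Δλ = 154.6360 − -159.0940 = 313.7300°; wrapped into (−180°, 180°]: -46.2700°.
θ = atan2( sin Δλ · cos φ₂ , cos φ₁ · sin φ₂ − sin φ₁ · cos φ₂ · cos Δλ )
  = atan2(-0.60027, -0.76519) = -141.887° → normalised to [0°, 360°): 218.113°.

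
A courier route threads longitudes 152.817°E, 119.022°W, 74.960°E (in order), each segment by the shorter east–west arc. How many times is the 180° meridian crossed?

Leg 1: +152.817° → -119.022°, shortest Δλ = 88.161° (east) — crosses 180°.
Leg 2: -119.022° → +74.960°, shortest Δλ = -166.018° (west) — crosses 180°.
Total crossings: 2.

2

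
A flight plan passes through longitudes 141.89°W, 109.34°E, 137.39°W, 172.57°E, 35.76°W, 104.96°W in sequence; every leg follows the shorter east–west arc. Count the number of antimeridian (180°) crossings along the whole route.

4

Leg 1: -141.89° → +109.34°, shortest Δλ = -108.77° (west) — crosses 180°.
Leg 2: +109.34° → -137.39°, shortest Δλ = 113.27° (east) — crosses 180°.
Leg 3: -137.39° → +172.57°, shortest Δλ = -50.04° (west) — crosses 180°.
Leg 4: +172.57° → -35.76°, shortest Δλ = 151.67° (east) — crosses 180°.
Leg 5: -35.76° → -104.96°, shortest Δλ = -69.2° (west) — does not cross 180°.
Total crossings: 4.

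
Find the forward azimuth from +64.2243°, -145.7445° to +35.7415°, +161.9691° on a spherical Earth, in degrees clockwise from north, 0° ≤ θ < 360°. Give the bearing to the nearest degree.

253°

Δλ = 161.9691 − -145.7445 = 307.7136°; wrapped into (−180°, 180°]: -52.2864°.
θ = atan2( sin Δλ · cos φ₂ , cos φ₁ · sin φ₂ − sin φ₁ · cos φ₂ · cos Δλ )
  = atan2(-0.64209, -0.19310) = -106.738° → normalised to [0°, 360°): 253.262°.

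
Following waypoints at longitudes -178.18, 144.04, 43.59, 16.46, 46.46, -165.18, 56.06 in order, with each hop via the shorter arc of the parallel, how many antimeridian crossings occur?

3

Leg 1: -178.18° → +144.04°, shortest Δλ = -37.78° (west) — crosses 180°.
Leg 2: +144.04° → +43.59°, shortest Δλ = -100.45° (west) — does not cross 180°.
Leg 3: +43.59° → +16.46°, shortest Δλ = -27.13° (west) — does not cross 180°.
Leg 4: +16.46° → +46.46°, shortest Δλ = 30.0° (east) — does not cross 180°.
Leg 5: +46.46° → -165.18°, shortest Δλ = 148.36° (east) — crosses 180°.
Leg 6: -165.18° → +56.06°, shortest Δλ = -138.76° (west) — crosses 180°.
Total crossings: 3.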